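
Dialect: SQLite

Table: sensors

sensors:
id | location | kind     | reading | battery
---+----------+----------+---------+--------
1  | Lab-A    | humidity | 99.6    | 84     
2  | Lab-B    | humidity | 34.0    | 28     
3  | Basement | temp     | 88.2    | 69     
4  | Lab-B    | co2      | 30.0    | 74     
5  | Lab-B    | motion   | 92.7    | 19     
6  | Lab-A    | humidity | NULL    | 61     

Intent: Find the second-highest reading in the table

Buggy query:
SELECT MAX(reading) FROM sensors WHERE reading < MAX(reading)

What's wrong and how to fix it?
Bug: The inner MAX is an aggregate inside WHERE, which is not allowed

Fix: Put the inner MAX in a scalar subquery

Corrected query:
SELECT MAX(reading) FROM sensors WHERE reading < (SELECT MAX(reading) FROM sensors)

Result:
MAX(reading)
------------
92.7        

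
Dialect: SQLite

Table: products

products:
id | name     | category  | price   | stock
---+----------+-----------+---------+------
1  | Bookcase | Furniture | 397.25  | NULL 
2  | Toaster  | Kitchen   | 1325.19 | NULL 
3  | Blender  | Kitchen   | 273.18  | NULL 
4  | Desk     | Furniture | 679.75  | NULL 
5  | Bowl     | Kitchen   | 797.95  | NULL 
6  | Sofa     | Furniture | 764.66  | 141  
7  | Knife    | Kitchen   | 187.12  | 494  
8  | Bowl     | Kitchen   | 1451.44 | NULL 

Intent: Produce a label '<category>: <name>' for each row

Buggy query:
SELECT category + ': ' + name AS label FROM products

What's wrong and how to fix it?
Bug: SQLite uses || for string concatenation; + coerces text to numbers (yielding 0)

Fix: Replace + with || to concatenate text

Corrected query:
SELECT category || ': ' || name AS label FROM products

Result:
label              
-------------------
Furniture: Bookcase
Kitchen: Toaster   
Kitchen: Blender   
Furniture: Desk    
Kitchen: Bowl      
Furniture: Sofa    
Kitchen: Knife     
Kitchen: Bowl      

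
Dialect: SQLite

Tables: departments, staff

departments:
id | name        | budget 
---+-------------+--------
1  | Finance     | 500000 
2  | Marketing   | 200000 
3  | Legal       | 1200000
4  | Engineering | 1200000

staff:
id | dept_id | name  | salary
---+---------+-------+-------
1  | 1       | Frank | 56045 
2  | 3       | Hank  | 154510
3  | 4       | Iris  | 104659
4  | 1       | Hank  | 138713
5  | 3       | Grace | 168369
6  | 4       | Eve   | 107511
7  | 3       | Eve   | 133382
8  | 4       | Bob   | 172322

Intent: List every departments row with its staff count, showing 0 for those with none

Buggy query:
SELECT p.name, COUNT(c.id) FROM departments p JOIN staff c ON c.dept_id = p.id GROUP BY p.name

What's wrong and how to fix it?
Bug: INNER JOIN drops departments rows that have no matching staff rows

Fix: Use LEFT JOIN so parents without children still appear (COUNT(c.id) gives 0)

Corrected query:
SELECT p.name, COUNT(c.id) FROM departments p LEFT JOIN staff c ON c.dept_id = p.id GROUP BY p.name

Result:
name        | COUNT(c.id)
------------+------------
Engineering | 3          
Finance     | 2          
Legal       | 3          
Marketing   | 0          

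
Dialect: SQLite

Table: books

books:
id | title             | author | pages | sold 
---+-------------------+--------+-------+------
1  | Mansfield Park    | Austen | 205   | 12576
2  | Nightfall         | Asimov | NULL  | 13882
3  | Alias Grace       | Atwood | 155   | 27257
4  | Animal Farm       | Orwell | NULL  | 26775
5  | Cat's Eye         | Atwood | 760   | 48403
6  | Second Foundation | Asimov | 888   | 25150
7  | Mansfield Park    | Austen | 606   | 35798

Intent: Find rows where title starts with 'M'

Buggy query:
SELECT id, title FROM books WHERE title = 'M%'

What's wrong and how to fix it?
Bug: '=' compares the literal string including the % character; pattern matching needs LIKE

Fix: Use LIKE for wildcard pattern matching

Corrected query:
SELECT id, title FROM books WHERE title LIKE 'M%'

Result:
id | title         
---+---------------
1  | Mansfield Park
7  | Mansfield Park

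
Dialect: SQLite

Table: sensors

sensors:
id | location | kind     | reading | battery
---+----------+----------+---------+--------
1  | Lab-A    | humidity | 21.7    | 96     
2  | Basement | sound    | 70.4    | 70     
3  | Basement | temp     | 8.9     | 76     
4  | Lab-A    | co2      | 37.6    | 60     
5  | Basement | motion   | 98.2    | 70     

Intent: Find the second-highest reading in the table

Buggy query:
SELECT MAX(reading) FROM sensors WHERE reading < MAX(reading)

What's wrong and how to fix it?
Bug: The inner MAX is an aggregate inside WHERE, which is not allowed

Fix: Put the inner MAX in a scalar subquery

Corrected query:
SELECT MAX(reading) FROM sensors WHERE reading < (SELECT MAX(reading) FROM sensors)

Result:
MAX(reading)
------------
70.4        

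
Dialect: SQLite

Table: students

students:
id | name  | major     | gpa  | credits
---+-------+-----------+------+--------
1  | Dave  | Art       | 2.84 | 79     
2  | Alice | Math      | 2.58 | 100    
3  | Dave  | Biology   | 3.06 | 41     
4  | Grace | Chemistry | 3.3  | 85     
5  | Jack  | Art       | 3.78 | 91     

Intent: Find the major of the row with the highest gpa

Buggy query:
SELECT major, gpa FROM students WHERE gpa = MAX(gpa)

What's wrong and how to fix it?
Bug: WHERE is evaluated per row; an aggregate over the whole table isn't defined there

Fix: Wrap MAX in a scalar subquery so WHERE compares against a single value

Corrected query:
SELECT major, gpa FROM students WHERE gpa = (SELECT MAX(gpa) FROM students)

Result:
major | gpa 
------+-----
Art   | 3.78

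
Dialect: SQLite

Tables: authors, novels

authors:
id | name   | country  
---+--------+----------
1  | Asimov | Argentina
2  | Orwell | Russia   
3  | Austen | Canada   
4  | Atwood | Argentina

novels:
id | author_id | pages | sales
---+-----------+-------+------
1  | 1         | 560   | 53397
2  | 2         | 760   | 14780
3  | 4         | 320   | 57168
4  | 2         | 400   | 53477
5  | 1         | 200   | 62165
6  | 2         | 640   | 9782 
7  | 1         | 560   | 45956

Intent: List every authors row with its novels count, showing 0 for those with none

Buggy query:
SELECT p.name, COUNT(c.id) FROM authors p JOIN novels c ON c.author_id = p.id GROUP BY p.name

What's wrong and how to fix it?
Bug: An inner join excludes parents with zero children

Fix: Switch to LEFT JOIN to retain unmatched parent rows

Corrected query:
SELECT p.name, COUNT(c.id) FROM authors p LEFT JOIN novels c ON c.author_id = p.id GROUP BY p.name

Result:
name   | COUNT(c.id)
-------+------------
Asimov | 3          
Atwood | 1          
Austen | 0          
Orwell | 3          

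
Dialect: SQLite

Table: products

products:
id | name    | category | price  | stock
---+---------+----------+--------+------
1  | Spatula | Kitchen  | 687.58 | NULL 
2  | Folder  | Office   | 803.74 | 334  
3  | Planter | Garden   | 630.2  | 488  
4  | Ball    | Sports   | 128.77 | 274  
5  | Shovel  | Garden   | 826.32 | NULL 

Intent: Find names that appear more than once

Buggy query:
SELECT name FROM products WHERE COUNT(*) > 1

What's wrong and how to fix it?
Bug: WHERE can't reference COUNT(*); aggregates are computed after WHERE

Fix: GROUP BY name, then filter groups with HAVING COUNT(*) > 1

Corrected query:
SELECT name FROM products GROUP BY name HAVING COUNT(*) > 1

Result:
(no rows)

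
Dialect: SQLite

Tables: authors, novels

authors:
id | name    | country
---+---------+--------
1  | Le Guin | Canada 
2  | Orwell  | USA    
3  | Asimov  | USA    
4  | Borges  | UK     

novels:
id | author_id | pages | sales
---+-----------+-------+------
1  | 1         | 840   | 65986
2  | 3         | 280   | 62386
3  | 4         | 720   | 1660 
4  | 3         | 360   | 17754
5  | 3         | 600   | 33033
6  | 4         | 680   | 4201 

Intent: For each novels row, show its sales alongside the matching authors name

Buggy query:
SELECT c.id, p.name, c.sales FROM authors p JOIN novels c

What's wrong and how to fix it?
Bug: JOIN with no ON clause produces a cartesian product; every novels row pairs with every authors row

Fix: Specify the join condition linking the foreign key to the parent id

Corrected query:
SELECT c.id, p.name, c.sales FROM authors p JOIN novels c ON c.author_id = p.id

Result:
id | name    | sales
---+---------+------
1  | Le Guin | 65986
2  | Asimov  | 62386
3  | Borges  | 1660 
4  | Asimov  | 17754
5  | Asimov  | 33033
6  | Borges  | 4201 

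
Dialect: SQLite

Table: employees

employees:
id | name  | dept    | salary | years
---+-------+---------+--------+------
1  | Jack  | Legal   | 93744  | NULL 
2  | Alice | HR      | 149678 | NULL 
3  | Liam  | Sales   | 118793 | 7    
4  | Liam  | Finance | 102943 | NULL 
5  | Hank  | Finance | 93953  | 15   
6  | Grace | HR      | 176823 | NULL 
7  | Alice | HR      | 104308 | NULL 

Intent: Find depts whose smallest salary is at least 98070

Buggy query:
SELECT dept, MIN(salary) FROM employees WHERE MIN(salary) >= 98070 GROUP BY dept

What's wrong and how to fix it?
Bug: MIN() in WHERE is a misuse of aggregate

Fix: Replace WHERE with HAVING after the GROUP BY

Corrected query:
SELECT dept, MIN(salary) FROM employees GROUP BY dept HAVING MIN(salary) >= 98070

Result:
dept  | MIN(salary)
------+------------
HR    | 104308     
Sales | 118793     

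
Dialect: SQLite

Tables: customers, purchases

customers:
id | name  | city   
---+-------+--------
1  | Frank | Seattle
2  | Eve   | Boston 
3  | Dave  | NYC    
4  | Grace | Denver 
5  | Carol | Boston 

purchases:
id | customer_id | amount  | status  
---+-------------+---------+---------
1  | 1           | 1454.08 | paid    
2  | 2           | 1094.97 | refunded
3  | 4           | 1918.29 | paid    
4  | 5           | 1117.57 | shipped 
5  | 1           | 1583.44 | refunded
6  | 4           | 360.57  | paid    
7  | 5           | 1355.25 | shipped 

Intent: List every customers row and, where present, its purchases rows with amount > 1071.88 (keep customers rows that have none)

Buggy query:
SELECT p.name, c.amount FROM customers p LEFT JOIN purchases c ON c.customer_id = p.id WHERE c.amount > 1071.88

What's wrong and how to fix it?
Bug: A WHERE condition on the right-hand table after LEFT JOIN drops unmatched parents

Fix: Move the right-table condition into the ON clause so unmatched parents are kept

Corrected query:
SELECT p.name, c.amount FROM customers p LEFT JOIN purchases c ON c.customer_id = p.id AND c.amount > 1071.88

Result:
name  | amount 
------+--------
Frank | 1454.08
Frank | 1583.44
Eve   | 1094.97
Dave  | NULL   
Grace | 1918.29
Carol | 1117.57
Carol | 1355.25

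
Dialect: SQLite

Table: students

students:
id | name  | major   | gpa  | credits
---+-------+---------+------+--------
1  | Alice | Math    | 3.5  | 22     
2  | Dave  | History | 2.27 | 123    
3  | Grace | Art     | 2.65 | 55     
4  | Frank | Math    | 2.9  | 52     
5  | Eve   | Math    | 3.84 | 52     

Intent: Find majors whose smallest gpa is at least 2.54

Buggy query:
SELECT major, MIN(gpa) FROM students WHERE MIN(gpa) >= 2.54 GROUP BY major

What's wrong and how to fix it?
Bug: MIN() in WHERE is a misuse of aggregate

Fix: Use HAVING for the per-group MIN condition

Corrected query:
SELECT major, MIN(gpa) FROM students GROUP BY major HAVING MIN(gpa) >= 2.54

Result:
major | MIN(gpa)
------+---------
Art   | 2.65    
Math  | 2.9     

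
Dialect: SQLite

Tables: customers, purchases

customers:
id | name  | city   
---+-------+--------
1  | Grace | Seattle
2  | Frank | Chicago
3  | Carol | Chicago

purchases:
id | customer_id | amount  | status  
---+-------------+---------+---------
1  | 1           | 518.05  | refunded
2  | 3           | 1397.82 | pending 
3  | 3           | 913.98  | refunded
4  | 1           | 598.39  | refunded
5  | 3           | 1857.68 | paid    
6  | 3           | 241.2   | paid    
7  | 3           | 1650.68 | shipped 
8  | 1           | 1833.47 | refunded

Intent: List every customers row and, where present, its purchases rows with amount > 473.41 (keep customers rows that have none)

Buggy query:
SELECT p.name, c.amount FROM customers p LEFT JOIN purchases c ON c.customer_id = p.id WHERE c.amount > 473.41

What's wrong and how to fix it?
Bug: Filtering c.amount in WHERE discards the NULL rows produced by LEFT JOIN, turning it into an inner join

Fix: Put 'c.amount > 473.41' in the JOIN's ON clause instead of WHERE

Corrected query:
SELECT p.name, c.amount FROM customers p LEFT JOIN purchases c ON c.customer_id = p.id AND c.amount > 473.41

Result:
name  | amount 
------+--------
Grace | 518.05 
Grace | 598.39 
Grace | 1833.47
Frank | NULL   
Carol | 913.98 
Carol | 1397.82
Carol | 1650.68
Carol | 1857.68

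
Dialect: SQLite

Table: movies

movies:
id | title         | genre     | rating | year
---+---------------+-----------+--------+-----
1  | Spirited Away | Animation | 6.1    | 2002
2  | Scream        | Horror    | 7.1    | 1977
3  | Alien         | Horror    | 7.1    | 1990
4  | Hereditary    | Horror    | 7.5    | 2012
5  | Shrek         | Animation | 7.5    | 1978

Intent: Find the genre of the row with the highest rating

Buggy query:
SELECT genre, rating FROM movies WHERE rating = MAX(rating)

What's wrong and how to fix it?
Bug: WHERE is evaluated per row; an aggregate over the whole table isn't defined there

Fix: Wrap MAX in a scalar subquery so WHERE compares against a single value

Corrected query:
SELECT genre, rating FROM movies WHERE rating = (SELECT MAX(rating) FROM movies)

Result:
genre     | rating
----------+-------
Horror    | 7.5   
Animation | 7.5   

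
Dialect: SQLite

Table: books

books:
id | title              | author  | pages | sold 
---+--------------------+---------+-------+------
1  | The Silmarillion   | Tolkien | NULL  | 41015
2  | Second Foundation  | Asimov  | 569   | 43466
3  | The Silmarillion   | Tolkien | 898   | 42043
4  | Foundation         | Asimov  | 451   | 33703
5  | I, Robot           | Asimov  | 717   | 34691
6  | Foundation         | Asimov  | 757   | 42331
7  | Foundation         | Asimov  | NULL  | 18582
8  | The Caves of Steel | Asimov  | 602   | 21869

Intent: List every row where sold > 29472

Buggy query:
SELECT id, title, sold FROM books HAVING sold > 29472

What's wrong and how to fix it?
Bug: HAVING filters the output of aggregation, but this query has no GROUP BY and no aggregate functions, so SQLite rejects it (HAVING clause on a non-aggregate query); the condition here is per row

Fix: Use WHERE for row-level filtering

Corrected query:
SELECT id, title, sold FROM books WHERE sold > 29472

Result:
id | title             | sold 
---+-------------------+------
1  | The Silmarillion  | 41015
2  | Second Foundation | 43466
3  | The Silmarillion  | 42043
4  | Foundation        | 33703
5  | I, Robot          | 34691
6  | Foundation        | 42331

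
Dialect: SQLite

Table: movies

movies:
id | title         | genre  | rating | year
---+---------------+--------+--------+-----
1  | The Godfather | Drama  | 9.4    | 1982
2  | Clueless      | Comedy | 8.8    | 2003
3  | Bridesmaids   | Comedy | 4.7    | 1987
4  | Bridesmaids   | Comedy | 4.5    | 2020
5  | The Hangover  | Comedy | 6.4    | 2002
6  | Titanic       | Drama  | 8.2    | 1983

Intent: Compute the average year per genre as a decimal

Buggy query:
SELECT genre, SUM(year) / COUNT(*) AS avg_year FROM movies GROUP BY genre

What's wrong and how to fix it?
Bug: Both operands are integers, so '/' performs integer division and truncates

Fix: Multiply by 1.0 (or CAST to REAL) to force floating-point division

Corrected query:
SELECT genre, SUM(year) * 1.0 / COUNT(*) AS avg_year FROM movies GROUP BY genre

Result:
genre  | avg_year
-------+---------
Comedy | 2003    
Drama  | 1982.5  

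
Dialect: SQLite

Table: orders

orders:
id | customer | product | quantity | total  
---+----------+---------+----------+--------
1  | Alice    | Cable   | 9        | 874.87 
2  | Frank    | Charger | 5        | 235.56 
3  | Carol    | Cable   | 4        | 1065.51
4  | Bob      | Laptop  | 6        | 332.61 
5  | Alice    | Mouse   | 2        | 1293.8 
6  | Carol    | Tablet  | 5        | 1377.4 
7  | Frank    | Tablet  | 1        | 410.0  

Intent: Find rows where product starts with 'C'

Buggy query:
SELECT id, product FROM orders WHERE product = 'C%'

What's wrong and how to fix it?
Bug: Wildcards only work with LIKE; '=' treats '%' as a literal character

Fix: Use LIKE for wildcard pattern matching

Corrected query:
SELECT id, product FROM orders WHERE product LIKE 'C%'

Result:
id | product
---+--------
1  | Cable  
2  | Charger
3  | Cable  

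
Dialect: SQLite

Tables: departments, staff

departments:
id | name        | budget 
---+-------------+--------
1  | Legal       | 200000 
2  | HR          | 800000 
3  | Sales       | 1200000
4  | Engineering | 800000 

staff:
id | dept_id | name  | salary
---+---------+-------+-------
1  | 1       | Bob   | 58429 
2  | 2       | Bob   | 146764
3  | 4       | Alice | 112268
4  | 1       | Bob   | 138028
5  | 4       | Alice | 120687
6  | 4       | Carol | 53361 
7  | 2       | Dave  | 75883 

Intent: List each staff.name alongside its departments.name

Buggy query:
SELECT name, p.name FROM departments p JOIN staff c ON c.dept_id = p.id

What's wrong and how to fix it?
Bug: Both tables have a 'name' column; the unqualified reference is ambiguous

Fix: Qualify the column with its table alias (c.name)

Corrected query:
SELECT c.name, p.name FROM departments p JOIN staff c ON c.dept_id = p.id

Result:
name  | name       
------+------------
Bob   | Legal      
Bob   | HR         
Alice | Engineering
Bob   | Legal      
Alice | Engineering
Carol | Engineering
Dave  | HR         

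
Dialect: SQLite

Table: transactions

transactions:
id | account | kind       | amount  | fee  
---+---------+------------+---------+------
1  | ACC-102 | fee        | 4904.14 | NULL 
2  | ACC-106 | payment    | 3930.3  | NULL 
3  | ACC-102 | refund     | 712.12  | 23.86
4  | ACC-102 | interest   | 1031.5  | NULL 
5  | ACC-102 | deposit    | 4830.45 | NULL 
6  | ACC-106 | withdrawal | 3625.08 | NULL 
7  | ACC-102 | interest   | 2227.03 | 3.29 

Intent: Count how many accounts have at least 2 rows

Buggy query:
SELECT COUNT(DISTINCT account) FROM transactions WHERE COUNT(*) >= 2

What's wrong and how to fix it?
Bug: WHERE filters individual rows, not groups, so a group-level COUNT is invalid there

Fix: Use a subquery that GROUPs and filters with HAVING, then count its rows

Corrected query:
SELECT COUNT(*) FROM (SELECT account FROM transactions GROUP BY account HAVING COUNT(*) >= 2)

Result:
COUNT(*)
--------
2       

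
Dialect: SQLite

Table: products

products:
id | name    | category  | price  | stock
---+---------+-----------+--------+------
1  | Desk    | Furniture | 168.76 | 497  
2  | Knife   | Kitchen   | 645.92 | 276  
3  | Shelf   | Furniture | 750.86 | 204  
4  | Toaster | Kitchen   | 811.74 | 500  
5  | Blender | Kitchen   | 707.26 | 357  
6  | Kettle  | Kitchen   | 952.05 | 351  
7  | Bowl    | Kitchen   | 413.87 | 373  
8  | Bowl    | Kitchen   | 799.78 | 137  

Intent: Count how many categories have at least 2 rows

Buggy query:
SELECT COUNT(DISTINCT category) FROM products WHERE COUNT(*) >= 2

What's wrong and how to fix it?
Bug: COUNT(*) cannot appear in WHERE; the per-group count doesn't exist yet

Fix: Group first with HAVING COUNT(*) >= 2, then COUNT the resulting groups

Corrected query:
SELECT COUNT(*) FROM (SELECT category FROM products GROUP BY category HAVING COUNT(*) >= 2)

Result:
COUNT(*)
--------
2       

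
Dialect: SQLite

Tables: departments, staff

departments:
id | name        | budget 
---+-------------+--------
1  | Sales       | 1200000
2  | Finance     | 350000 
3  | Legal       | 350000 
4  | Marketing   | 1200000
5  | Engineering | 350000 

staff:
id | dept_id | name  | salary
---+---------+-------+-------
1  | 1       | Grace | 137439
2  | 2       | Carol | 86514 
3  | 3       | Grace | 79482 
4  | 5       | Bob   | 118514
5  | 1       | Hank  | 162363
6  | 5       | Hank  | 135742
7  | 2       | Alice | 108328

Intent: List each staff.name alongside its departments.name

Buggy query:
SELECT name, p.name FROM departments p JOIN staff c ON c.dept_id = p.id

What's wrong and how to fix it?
Bug: Both tables have a 'name' column; the unqualified reference is ambiguous

Fix: Qualify the column with its table alias (c.name)

Corrected query:
SELECT c.name, p.name FROM departments p JOIN staff c ON c.dept_id = p.id

Result:
name  | name       
------+------------
Grace | Sales      
Carol | Finance    
Grace | Legal      
Bob   | Engineering
Hank  | Sales      
Hank  | Engineering
Alice | Finance    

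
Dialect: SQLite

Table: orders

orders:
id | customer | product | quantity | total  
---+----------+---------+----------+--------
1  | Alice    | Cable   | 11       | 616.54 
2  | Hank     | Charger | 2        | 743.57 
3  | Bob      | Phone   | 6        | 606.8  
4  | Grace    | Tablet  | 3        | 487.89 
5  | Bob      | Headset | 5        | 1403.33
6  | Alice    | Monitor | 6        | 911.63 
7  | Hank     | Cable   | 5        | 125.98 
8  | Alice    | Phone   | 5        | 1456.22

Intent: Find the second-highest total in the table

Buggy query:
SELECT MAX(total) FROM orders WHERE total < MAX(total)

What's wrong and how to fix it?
Bug: The inner MAX is an aggregate inside WHERE, which is not allowed

Fix: Put the inner MAX in a scalar subquery

Corrected query:
SELECT MAX(total) FROM orders WHERE total < (SELECT MAX(total) FROM orders)

Result:
MAX(total)
----------
1403.33   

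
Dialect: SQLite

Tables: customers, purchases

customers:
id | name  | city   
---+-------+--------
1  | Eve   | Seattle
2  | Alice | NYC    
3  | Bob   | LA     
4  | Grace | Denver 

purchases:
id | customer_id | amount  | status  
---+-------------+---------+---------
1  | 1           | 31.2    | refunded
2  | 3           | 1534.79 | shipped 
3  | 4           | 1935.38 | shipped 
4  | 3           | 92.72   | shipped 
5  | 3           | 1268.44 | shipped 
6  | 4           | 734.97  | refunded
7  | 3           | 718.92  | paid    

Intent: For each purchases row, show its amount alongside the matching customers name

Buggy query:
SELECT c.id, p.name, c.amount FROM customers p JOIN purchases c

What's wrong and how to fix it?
Bug: Missing join condition: each purchases row is matched to all customers rows instead of just its own

Fix: Add ON c.customer_id = p.id to the JOIN

Corrected query:
SELECT c.id, p.name, c.amount FROM customers p JOIN purchases c ON c.customer_id = p.id

Result:
id | name  | amount 
---+-------+--------
1  | Eve   | 31.2   
2  | Bob   | 1534.79
3  | Grace | 1935.38
4  | Bob   | 92.72  
5  | Bob   | 1268.44
6  | Grace | 734.97 
7  | Bob   | 718.92 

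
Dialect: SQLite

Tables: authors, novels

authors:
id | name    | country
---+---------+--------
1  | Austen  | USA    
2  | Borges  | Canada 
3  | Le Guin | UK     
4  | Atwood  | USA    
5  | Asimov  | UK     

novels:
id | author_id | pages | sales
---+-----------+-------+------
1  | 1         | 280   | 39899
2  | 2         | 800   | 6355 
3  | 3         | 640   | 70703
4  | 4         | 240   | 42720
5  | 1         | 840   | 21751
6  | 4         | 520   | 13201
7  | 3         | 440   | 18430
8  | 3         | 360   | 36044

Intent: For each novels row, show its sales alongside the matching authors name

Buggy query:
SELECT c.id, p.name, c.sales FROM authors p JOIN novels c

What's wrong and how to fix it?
Bug: Missing join condition: each novels row is matched to all authors rows instead of just its own

Fix: Specify the join condition linking the foreign key to the parent id

Corrected query:
SELECT c.id, p.name, c.sales FROM authors p JOIN novels c ON c.author_id = p.id

Result:
id | name    | sales
---+---------+------
1  | Austen  | 39899
2  | Borges  | 6355 
3  | Le Guin | 70703
4  | Atwood  | 42720
5  | Austen  | 21751
6  | Atwood  | 13201
7  | Le Guin | 18430
8  | Le Guin | 36044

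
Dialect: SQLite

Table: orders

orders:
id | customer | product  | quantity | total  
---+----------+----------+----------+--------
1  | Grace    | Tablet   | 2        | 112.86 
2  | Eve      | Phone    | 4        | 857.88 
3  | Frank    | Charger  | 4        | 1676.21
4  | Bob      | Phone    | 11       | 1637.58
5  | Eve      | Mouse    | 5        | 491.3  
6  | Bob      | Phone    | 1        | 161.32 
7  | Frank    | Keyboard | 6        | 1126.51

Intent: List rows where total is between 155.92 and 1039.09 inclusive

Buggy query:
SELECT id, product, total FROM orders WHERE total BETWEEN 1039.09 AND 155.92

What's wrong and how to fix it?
Bug: The bounds are reversed; BETWEEN a AND b requires a <= b to match anything

Fix: Swap the bounds so the smaller value comes first

Corrected query:
SELECT id, product, total FROM orders WHERE total BETWEEN 155.92 AND 1039.09

Result:
id | product | total 
---+---------+-------
2  | Phone   | 857.88
5  | Mouse   | 491.3 
6  | Phone   | 161.32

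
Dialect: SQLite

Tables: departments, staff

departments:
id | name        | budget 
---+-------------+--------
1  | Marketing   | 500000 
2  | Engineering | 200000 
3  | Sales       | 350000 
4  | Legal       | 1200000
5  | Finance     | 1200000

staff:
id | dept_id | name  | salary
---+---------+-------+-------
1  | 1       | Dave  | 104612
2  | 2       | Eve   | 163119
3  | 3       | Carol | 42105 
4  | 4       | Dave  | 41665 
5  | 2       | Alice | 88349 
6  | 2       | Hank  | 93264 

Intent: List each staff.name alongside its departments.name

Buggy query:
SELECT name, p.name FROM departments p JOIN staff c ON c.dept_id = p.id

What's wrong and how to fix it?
Bug: 'name' exists in both joined tables, so the database can't tell which one is meant

Fix: Qualify the column with its table alias (c.name)

Corrected query:
SELECT c.name, p.name FROM departments p JOIN staff c ON c.dept_id = p.id

Result:
name  | name       
------+------------
Dave  | Marketing  
Eve   | Engineering
Carol | Sales      
Dave  | Legal      
Alice | Engineering
Hank  | Engineering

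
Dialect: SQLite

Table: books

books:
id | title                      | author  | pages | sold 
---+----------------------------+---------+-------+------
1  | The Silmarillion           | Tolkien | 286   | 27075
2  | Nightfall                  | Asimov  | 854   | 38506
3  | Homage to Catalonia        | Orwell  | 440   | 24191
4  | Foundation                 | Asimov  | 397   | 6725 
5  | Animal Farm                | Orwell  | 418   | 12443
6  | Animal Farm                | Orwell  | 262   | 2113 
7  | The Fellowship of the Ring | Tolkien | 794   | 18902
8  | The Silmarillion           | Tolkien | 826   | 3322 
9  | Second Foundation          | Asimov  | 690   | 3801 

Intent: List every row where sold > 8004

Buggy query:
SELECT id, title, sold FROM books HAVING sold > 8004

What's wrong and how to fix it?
Bug: HAVING filters the output of aggregation, but this query has no GROUP BY and no aggregate functions, so SQLite rejects it (HAVING clause on a non-aggregate query); the condition here is per row

Fix: Replace HAVING with WHERE since the condition applies to individual rows

Corrected query:
SELECT id, title, sold FROM books WHERE sold > 8004

Result:
id | title                      | sold 
---+----------------------------+------
1  | The Silmarillion           | 27075
2  | Nightfall                  | 38506
3  | Homage to Catalonia        | 24191
5  | Animal Farm                | 12443
7  | The Fellowship of the Ring | 18902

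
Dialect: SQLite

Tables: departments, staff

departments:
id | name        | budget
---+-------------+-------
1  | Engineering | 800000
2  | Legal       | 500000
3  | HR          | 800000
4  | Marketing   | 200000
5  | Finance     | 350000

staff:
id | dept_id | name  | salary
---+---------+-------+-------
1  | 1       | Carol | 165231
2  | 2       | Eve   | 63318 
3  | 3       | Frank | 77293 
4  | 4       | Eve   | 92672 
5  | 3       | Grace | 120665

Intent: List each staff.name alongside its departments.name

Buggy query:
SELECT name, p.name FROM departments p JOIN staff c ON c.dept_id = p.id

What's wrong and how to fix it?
Bug: Both tables have a 'name' column; the unqualified reference is ambiguous

Fix: Prefix ambiguous columns with the table alias

Corrected query:
SELECT c.name, p.name FROM departments p JOIN staff c ON c.dept_id = p.id

Result:
name  | name       
------+------------
Carol | Engineering
Eve   | Legal      
Frank | HR         
Eve   | Marketing  
Grace | HR         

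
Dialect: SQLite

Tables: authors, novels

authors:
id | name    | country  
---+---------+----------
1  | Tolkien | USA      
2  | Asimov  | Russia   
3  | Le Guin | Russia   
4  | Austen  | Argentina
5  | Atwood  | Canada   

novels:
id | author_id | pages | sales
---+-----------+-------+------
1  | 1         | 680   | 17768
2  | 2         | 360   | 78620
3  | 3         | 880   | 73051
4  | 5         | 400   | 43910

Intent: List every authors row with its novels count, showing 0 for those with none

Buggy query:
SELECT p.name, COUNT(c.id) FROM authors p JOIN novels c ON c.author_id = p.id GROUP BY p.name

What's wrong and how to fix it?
Bug: INNER JOIN drops authors rows that have no matching novels rows

Fix: Use LEFT JOIN so parents without children still appear (COUNT(c.id) gives 0)

Corrected query:
SELECT p.name, COUNT(c.id) FROM authors p LEFT JOIN novels c ON c.author_id = p.id GROUP BY p.name

Result:
name    | COUNT(c.id)
--------+------------
Asimov  | 1          
Atwood  | 1          
Austen  | 0          
Le Guin | 1          
Tolkien | 1          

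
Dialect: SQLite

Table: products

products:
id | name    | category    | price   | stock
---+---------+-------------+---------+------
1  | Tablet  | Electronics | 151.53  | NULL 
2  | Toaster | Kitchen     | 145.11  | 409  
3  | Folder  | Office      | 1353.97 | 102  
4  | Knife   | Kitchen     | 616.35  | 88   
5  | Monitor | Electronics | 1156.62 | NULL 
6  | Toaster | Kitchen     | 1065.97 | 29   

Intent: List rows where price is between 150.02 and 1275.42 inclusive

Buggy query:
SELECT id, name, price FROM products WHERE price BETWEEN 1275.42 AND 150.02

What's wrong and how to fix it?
Bug: The bounds are reversed; BETWEEN a AND b requires a <= b to match anything

Fix: Swap the bounds so the smaller value comes first

Corrected query:
SELECT id, name, price FROM products WHERE price BETWEEN 150.02 AND 1275.42

Result:
id | name    | price  
---+---------+--------
1  | Tablet  | 151.53 
4  | Knife   | 616.35 
5  | Monitor | 1156.62
6  | Toaster | 1065.97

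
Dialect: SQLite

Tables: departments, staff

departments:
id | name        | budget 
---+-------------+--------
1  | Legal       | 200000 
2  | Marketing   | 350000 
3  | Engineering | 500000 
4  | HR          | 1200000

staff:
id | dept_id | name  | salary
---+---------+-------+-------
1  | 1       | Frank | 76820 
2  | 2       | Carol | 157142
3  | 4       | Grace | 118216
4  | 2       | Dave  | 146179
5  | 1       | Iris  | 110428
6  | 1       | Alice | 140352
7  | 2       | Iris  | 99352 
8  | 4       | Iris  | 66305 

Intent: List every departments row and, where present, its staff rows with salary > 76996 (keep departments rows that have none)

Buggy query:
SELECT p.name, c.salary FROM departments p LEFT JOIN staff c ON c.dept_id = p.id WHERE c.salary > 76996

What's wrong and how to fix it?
Bug: Filtering c.salary in WHERE discards the NULL rows produced by LEFT JOIN, turning it into an inner join

Fix: Move the right-table condition into the ON clause so unmatched parents are kept

Corrected query:
SELECT p.name, c.salary FROM departments p LEFT JOIN staff c ON c.dept_id = p.id AND c.salary > 76996

Result:
name        | salary
------------+-------
Legal       | 110428
Legal       | 140352
Marketing   | 99352 
Marketing   | 146179
Marketing   | 157142
Engineering | NULL  
HR          | 118216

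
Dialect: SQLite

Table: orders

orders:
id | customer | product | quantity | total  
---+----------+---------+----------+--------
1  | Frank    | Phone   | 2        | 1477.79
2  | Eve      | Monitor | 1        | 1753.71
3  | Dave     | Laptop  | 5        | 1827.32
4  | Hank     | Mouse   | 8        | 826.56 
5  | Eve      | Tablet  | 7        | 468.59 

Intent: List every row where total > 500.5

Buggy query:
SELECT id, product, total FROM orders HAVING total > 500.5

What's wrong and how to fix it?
Bug: This is a non-aggregate query (no GROUP BY, no aggregates), so in SQLite the HAVING clause is invalid here; a row-level condition belongs in WHERE

Fix: Replace HAVING with WHERE since the condition applies to individual rows

Corrected query:
SELECT id, product, total FROM orders WHERE total > 500.5

Result:
id | product | total  
---+---------+--------
1  | Phone   | 1477.79
2  | Monitor | 1753.71
3  | Laptop  | 1827.32
4  | Mouse   | 826.56 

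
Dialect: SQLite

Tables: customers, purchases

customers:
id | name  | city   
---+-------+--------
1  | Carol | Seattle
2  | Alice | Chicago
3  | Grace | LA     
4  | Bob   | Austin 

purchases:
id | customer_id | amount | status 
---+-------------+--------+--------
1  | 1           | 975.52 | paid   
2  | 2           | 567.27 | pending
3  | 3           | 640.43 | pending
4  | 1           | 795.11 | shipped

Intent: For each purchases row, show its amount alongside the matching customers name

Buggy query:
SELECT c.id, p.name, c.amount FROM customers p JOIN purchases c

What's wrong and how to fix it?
Bug: JOIN with no ON clause produces a cartesian product; every purchases row pairs with every customers row

Fix: Add ON c.customer_id = p.id to the JOIN

Corrected query:
SELECT c.id, p.name, c.amount FROM customers p JOIN purchases c ON c.customer_id = p.id

Result:
id | name  | amount
---+-------+-------
1  | Carol | 975.52
2  | Alice | 567.27
3  | Grace | 640.43
4  | Carol | 795.11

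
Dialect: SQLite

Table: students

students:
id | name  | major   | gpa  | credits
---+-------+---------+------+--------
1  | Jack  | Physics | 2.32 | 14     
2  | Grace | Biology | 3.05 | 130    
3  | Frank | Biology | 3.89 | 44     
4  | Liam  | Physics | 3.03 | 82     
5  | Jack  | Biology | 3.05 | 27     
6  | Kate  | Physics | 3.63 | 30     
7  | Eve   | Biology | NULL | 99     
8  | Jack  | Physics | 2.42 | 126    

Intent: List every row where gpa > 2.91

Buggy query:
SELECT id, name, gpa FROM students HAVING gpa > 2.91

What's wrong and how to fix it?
Bug: This is a non-aggregate query (no GROUP BY, no aggregates), so in SQLite the HAVING clause is invalid here; a row-level condition belongs in WHERE

Fix: Replace HAVING with WHERE since the condition applies to individual rows

Corrected query:
SELECT id, name, gpa FROM students WHERE gpa > 2.91

Result:
id | name  | gpa 
---+-------+-----
2  | Grace | 3.05
3  | Frank | 3.89
4  | Liam  | 3.03
5  | Jack  | 3.05
6  | Kate  | 3.63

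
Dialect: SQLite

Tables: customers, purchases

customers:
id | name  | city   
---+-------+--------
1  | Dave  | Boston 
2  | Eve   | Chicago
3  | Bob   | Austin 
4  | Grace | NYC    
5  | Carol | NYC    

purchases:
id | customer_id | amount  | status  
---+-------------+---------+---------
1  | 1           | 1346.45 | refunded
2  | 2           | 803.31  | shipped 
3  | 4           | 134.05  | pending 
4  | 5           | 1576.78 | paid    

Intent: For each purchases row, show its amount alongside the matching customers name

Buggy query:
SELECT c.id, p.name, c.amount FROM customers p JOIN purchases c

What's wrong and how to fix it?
Bug: Missing join condition: each purchases row is matched to all customers rows instead of just its own

Fix: Specify the join condition linking the foreign key to the parent id

Corrected query:
SELECT c.id, p.name, c.amount FROM customers p JOIN purchases c ON c.customer_id = p.id

Result:
id | name  | amount 
---+-------+--------
1  | Dave  | 1346.45
2  | Eve   | 803.31 
3  | Grace | 134.05 
4  | Carol | 1576.78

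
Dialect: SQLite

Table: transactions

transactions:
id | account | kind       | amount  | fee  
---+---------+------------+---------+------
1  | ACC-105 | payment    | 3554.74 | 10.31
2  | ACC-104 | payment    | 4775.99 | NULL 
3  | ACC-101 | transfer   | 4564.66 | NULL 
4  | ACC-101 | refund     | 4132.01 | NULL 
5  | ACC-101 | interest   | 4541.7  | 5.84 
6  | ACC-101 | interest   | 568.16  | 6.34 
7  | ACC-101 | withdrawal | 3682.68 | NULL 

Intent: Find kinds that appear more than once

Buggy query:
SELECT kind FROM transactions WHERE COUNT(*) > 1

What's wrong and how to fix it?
Bug: COUNT(*) is an aggregate and cannot be used in WHERE

Fix: Group first, then use HAVING for the count condition

Corrected query:
SELECT kind FROM transactions GROUP BY kind HAVING COUNT(*) > 1

Result:
kind    
--------
interest
payment 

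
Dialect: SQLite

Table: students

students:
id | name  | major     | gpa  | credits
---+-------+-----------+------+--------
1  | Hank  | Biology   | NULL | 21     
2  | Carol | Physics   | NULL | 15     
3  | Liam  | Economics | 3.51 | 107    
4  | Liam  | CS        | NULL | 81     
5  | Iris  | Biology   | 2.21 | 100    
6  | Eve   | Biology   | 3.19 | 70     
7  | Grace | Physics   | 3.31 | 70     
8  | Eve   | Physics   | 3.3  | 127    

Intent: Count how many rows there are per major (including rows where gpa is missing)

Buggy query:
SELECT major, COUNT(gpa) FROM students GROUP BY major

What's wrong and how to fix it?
Bug: COUNT(column) counts non-NULL values only; rows with NULL gpa aren't counted

Fix: Use COUNT(*) to count all rows regardless of NULL

Corrected query:
SELECT major, COUNT(*) FROM students GROUP BY major

Result:
major     | COUNT(*)
----------+---------
Biology   | 3       
CS        | 1       
Economics | 1       
Physics   | 3       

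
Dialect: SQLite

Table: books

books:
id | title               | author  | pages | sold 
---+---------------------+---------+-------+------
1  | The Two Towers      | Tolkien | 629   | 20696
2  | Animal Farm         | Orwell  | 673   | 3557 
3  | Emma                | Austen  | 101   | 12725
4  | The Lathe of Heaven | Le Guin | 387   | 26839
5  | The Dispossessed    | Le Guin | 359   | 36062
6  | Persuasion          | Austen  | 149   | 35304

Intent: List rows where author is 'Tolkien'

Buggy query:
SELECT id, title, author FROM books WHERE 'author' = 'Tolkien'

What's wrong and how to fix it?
Bug: Single quotes denote string literals in SQL; the column name is being compared as a constant string

Fix: Reference the column as author without single quotes

Corrected query:
SELECT id, title, author FROM books WHERE author = 'Tolkien'

Result:
id | title          | author 
---+----------------+--------
1  | The Two Towers | Tolkien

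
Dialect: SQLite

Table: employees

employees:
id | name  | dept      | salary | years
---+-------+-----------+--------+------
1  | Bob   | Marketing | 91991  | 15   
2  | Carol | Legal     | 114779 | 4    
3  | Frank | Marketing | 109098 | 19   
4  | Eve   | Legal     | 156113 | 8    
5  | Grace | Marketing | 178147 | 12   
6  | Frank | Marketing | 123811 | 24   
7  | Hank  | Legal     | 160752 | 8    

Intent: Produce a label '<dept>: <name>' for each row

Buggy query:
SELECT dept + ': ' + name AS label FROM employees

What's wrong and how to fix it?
Bug: '+' is numeric addition; on text columns SQLite converts them to 0 instead of concatenating

Fix: Use the || operator for string concatenation

Corrected query:
SELECT dept || ': ' || name AS label FROM employees

Result:
label           
----------------
Marketing: Bob  
Legal: Carol    
Marketing: Frank
Legal: Eve      
Marketing: Grace
Marketing: Frank
Legal: Hank     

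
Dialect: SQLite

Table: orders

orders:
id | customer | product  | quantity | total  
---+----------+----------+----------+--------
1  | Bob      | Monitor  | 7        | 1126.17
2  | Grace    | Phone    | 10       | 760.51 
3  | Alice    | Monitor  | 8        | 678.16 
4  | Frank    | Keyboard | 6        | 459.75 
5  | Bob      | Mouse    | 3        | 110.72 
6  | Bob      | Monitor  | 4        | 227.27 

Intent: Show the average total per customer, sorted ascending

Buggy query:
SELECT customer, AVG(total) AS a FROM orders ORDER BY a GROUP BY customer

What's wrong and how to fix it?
Bug: ORDER BY appears before GROUP BY; SQL clause order requires GROUP BY first

Fix: Reorder: SELECT … FROM … GROUP BY … ORDER BY …

Corrected query:
SELECT customer, AVG(total) AS a FROM orders GROUP BY customer ORDER BY a

Result:
customer | a         
---------+-----------
Frank    | 459.75    
Bob      | 488.053333
Alice    | 678.16    
Grace    | 760.51    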